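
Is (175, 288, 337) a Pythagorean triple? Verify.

Compute a² + b² = 175² + 288² = 30625 + 82944 = 113569
Compute c² = 337² = 113569
Since 113569 = 113569, confirmed.

Yes, it is a Pythagorean triple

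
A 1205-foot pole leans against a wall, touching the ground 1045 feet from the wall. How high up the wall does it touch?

The ladder, wall, and ground form a right triangle with hypotenuse 1205 and one leg 1045.
By the Pythagorean theorem: h² = 1205² - 1045² = 1452025 - 1092025 = 360000
h = √360000 = 600 feet

600 feet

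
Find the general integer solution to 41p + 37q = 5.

Step 1: Compute gcd(41, 37) = 1.
Since 1 divides 5, solutions exist.

Step 2: Find a particular solution using extended Euclidean algorithm.
We get p₀ = -45, q₀ = 50.
Check: 41*-45 + 37*50 = 5 = 5 ✓

Step 3: Write the general solution.
p = -45 + (37/1)t = -45 + 37t
q = 50 - (41/1)t = 50 - 41t
for any integer t.

p = -45 + 37t, q = 50 - 41t for integer t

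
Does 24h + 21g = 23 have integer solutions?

Step 1: Compute gcd(24, 21).
gcd(24, 21) = 3

Step 2: Check divisibility.
Does 3 divide 23? 23 = 3 x 7 + 2, so no.

By the theorem on linear Diophantine equations, 24h + 21g = 23 has integer solutions if and only if gcd(24, 21) divides 23. Since 3 does not divide 23, no solutions exist.

No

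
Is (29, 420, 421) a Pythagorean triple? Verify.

Compute a² + b² = 29² + 420² = 841 + 176400 = 177241
Compute c² = 421² = 177241
Since 177241 = 177241, confirmed.

Yes, it is a Pythagorean triple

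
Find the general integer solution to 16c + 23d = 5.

Step 1: Compute gcd(16, 23) = 1.
Since 1 divides 5, solutions exist.

Step 2: Find a particular solution using extended Euclidean algorithm.
We get c₀ = -50, d₀ = 35.
Check: 16*-50 + 23*35 = 5 = 5 ✓

Step 3: Write the general solution.
c = -50 + (23/1)t = -50 + 23t
d = 35 - (16/1)t = 35 - 16t
for any integer t.

c = -50 + 23t, d = 35 - 16t for integer t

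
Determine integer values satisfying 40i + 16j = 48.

Step 1: Check solvability.
gcd(40, 16) = 8
Since 8 divides 48, solutions exist.

Step 2: Apply extended Euclidean algorithm to find gcd.
We find integers such that 40*x0 + 16*y0 = 8

Step 3: Scale the particular solution.
Multiply by 48/8 = 6:
i = 6, j = -12

Step 4: Verify.
40*(6) + 16*(-12) = 48 = 48 ✓

i = 6, j = -12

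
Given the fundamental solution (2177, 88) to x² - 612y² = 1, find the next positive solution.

Solutions to x² - Dy² = 1 are generated by powers of (x₀ + y₀√D).
The next solution satisfies x₁ + y₁√612 = (x₀ + y₀√612)², giving:
x₁ = x₀² + 612y₀² = 2177² + 612·88² = 4739329 + 4739328 = 9478657
y₁ = 2x₀y₀ = 2·2177·88 = 383152

Verify: 9478657² - 612·383152² = 89844938523649 - 89844938523648 = 1 ✓

x = 9478657, y = 383152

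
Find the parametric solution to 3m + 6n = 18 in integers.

Step 1: Compute gcd(3, 6) = 3.
Since 3 divides 18, solutions exist.

Step 2: Find a particular solution using extended Euclidean algorithm.
We get m₀ = 6, n₀ = 0.
Check: 3*6 + 6*0 = 18 = 18 ✓

Step 3: Write the general solution.
m = 6 + (6/3)t = 6 + 2t
n = 0 - (3/3)t = 0 - 1t
for any integer t.

m = 6 + 2t, n = 0 - 1t for integer t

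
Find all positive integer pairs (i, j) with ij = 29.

The positive divisors of 29 are: 1, 29.
Each divisor d gives the pair (d, 29/d):
(1, 29), (29, 1)

(1, 29), (29, 1)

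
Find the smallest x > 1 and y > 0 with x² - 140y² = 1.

We seek the smallest positive integers (x, y) with x² - 140y² = 1, i.e., x² = 140y² + 1.
Try successive y values:
y = 1: x² = 140·1² + 1 = 141, not a perfect square
y = 2: x² = 140·2² + 1 = 561, not a perfect square
y = 3: x² = 140·3² + 1 = 1261, not a perfect square
... continuing the search (or via continued fractions) ...
y = 6: x² = 140·6² + 1 = 5041, x = 71 ✓

Verify: 71² - 140·6² = 5041 - 5040 = 1 ✓

x = 71, y = 6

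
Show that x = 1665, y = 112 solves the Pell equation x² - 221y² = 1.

Compute x² = 1665² = 2772225
Compute 221y² = 221·112² = 221·12544 = 2772224
x² - 221y² = 2772225 - 2772224 = 1
Since this equals 1, (1665, 112) is a solution.

Yes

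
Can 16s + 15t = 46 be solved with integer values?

Step 1: Compute gcd(16, 15).
gcd(16, 15) = 1

Step 2: Check divisibility.
Does 1 divide 46? 46 = 1 x 46, so yes.

By the theorem on linear Diophantine equations, 16s + 15t = 46 has integer solutions if and only if gcd(16, 15) divides 46. Since 1 | 46, solutions exist.

Yes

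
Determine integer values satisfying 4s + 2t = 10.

Step 1: Check solvability.
gcd(4, 2) = 2
Since 2 divides 10, solutions exist.

Step 2: Apply extended Euclidean algorithm to find gcd.
We find integers such that 4*x0 + 2*y0 = 2

Step 3: Scale the particular solution.
Multiply by 10/2 = 5:
s = 0, t = 5

Step 4: Verify.
4*(0) + 2*(5) = 10 = 10 ✓

s = 0, t = 5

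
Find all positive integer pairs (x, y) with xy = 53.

The positive divisors of 53 are: 1, 53.
Each divisor d gives the pair (d, 53/d):
(1, 53), (53, 1)

(1, 53), (53, 1)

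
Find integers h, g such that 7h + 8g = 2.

Step 1: Check solvability.
gcd(7, 8) = 1
Since 1 divides 2, solutions exist.

Step 2: Apply extended Euclidean algorithm to find gcd.
We find integers such that 7*x0 + 8*y0 = 1

Step 3: Scale the particular solution.
Multiply by 2/1 = 2:
h = -2, g = 2

Step 4: Verify.
7*(-2) + 8*(2) = 2 = 2 ✓

h = -2, g = 2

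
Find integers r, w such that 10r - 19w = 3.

Step 1: Check solvability.
gcd(10, 19) = 1
Since 1 divides 3, solutions exist.

Step 2: Apply extended Euclidean algorithm to find gcd.
We find integers such that 10*x0 + 19*y0 = 1

Step 3: Scale the particular solution.
Multiply by 3/1 = 3:
r = 6, w = 3

Step 4: Verify.
10*(6) - 19*(3) = 3 = 3 ✓

r = 6, w = 3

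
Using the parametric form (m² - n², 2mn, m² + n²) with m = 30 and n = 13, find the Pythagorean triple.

a = m² - n² = 30² - 13² = 900 - 169 = 731
b = 2mn = 2·30·13 = 780
c = m² + n² = 900 + 169 = 1069
Verify: 731² + 780² = 534361 + 608400 = 1142761 = 1069² ✓

(731, 780, 1069)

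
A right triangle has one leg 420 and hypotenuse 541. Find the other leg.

a² = c² - b² = 292681 - 176400 = 116281
a = 341

341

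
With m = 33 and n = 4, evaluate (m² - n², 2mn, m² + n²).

a = m² - n² = 1089 - 16 = 1073
b = 2mn = 2·33·4 = 264
c = m² + n² = 1089 + 16 = 1105
Verify: 1073² + 264² = 1151329 + 69696 = 1221025 = 1105² ✓

(1073, 264, 1105)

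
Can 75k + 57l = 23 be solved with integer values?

Step 1: Compute gcd(75, 57).
gcd(75, 57) = 3

Step 2: Check divisibility.
Does 3 divide 23? 23 = 3 x 7 + 2, so no.

By the theorem on linear Diophantine equations, 75k + 57l = 23 has integer solutions if and only if gcd(75, 57) divides 23. Since 3 does not divide 23, no solutions exist.

No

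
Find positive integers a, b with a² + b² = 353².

We need a² + b² = 353² = 124609.
Trying: 225² + 272² = 50625 + 73984 = 124609 ✓

(225, 272, 353)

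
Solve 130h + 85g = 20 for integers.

Step 1: Check solvability.
gcd(130, 85) = 5
Since 5 divides 20, solutions exist.

Step 2: Apply extended Euclidean algorithm to find gcd.
We find integers such that 130*x0 + 85*y0 = 5

Step 3: Scale the particular solution.
Multiply by 20/5 = 4:
h = 8, g = -12

Step 4: Verify.
130*(8) + 85*(-12) = 20 = 20 ✓

h = 8, g = -12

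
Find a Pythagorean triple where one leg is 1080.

We need the other leg and hypotenuse such that 1080² + x² = c².
Take x = 114, c = 1086: 1080² + 114² = 1166400 + 12996 = 1179396 = 1086² ✓
Triple: (114, 1080, 1086)

(114, 1080, 1086)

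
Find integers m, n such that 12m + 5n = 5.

Step 1: Check solvability.
gcd(12, 5) = 1
Since 1 divides 5, solutions exist.

Step 2: Apply extended Euclidean algorithm to find gcd.
We find integers such that 12*x0 + 5*y0 = 1

Step 3: Scale the particular solution.
Multiply by 5/1 = 5:
m = -10, n = 25

Step 4: Verify.
12*(-10) + 5*(25) = 5 = 5 ✓

m = -10, n = 25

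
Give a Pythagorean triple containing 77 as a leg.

We need the other leg and hypotenuse such that 77² + x² = c².
Take x = 36, c = 85: 77² + 36² = 5929 + 1296 = 7225 = 85² ✓
Triple: (77, 36, 85)

(77, 36, 85)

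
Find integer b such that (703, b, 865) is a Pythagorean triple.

b² = c² - a² = 865² - 703² = 748225 - 494209 = 254016
b = sqrt(254016) = 504

504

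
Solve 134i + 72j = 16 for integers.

Step 1: Check solvability.
gcd(134, 72) = 2
Since 2 divides 16, solutions exist.

Step 2: Apply extended Euclidean algorithm to find gcd.
We find integers such that 134*x0 + 72*y0 = 2

Step 3: Scale the particular solution.
Multiply by 16/2 = 8:
i = 56, j = -104

Step 4: Verify.
134*(56) + 72*(-104) = 16 = 16 ✓

i = 56, j = -104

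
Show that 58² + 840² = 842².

Compute a² + b² = 58² + 840² = 3364 + 705600 = 708964
Compute c² = 842² = 708964
Since 708964 = 708964, confirmed.

Yes, it is a Pythagorean triple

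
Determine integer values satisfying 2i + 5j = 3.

Step 1: Check solvability.
gcd(2, 5) = 1
Since 1 divides 3, solutions exist.

Step 2: Apply extended Euclidean algorithm to find gcd.
We find integers such that 2*x0 + 5*y0 = 1

Step 3: Scale the particular solution.
Multiply by 3/1 = 3:
i = -6, j = 3

Step 4: Verify.
2*(-6) + 5*(3) = 3 = 3 ✓

i = -6, j = 3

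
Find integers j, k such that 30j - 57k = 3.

Step 1: Check solvability.
gcd(30, 57) = 3
Since 3 divides 3, solutions exist.

Step 2: Apply extended Euclidean algorithm to find gcd.
We find integers such that 30*x0 + 57*y0 = 3

Step 3: Scale the particular solution.
Multiply by 3/3 = 1:
j = 2, k = 1

Step 4: Verify.
30*(2) - 57*(1) = 3 = 3 ✓

j = 2, k = 1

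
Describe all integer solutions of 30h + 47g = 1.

Step 1: Compute gcd(30, 47) = 1.
Since 1 divides 1, solutions exist.

Step 2: Find a particular solution using extended Euclidean algorithm.
We get h₀ = 11, g₀ = -7.
Check: 30*11 + 47*-7 = 1 = 1 ✓

Step 3: Write the general solution.
h = 11 + (47/1)t = 11 + 47t
g = -7 - (30/1)t = -7 - 30t
for any integer t.

h = 11 + 47t, g = -7 - 30t for integer t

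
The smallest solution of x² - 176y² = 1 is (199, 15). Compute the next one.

Solutions to x² - Dy² = 1 are generated by powers of (x₀ + y₀√D).
The next solution satisfies x₁ + y₁√176 = (x₀ + y₀√176)², giving:
x₁ = x₀² + 176y₀² = 199² + 176·15² = 39601 + 39600 = 79201
y₁ = 2x₀y₀ = 2·199·15 = 5970

Verify: 79201² - 176·5970² = 6272798401 - 6272798400 = 1 ✓

x = 79201, y = 5970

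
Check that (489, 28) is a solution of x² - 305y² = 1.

Compute x² = 489² = 239121
Compute 305y² = 305·28² = 305·784 = 239120
x² - 305y² = 239121 - 239120 = 1
Since this equals 1, (489, 28) is a solution.

Yes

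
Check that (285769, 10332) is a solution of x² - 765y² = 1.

Compute x² = 285769² = 81663921361
Compute 765y² = 765·10332² = 765·106750224 = 81663921360
x² - 765y² = 81663921361 - 81663921360 = 1
Since this equals 1, (285769, 10332) is a solution.

Yes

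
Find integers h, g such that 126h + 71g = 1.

Step 1: Check solvability.
gcd(126, 71) = 1
Since 1 divides 1, solutions exist.

Step 2: Apply extended Euclidean algorithm to find gcd.
We find integers such that 126*x0 + 71*y0 = 1

Step 3: Scale the particular solution.
Multiply by 1/1 = 1:
h = 31, g = -55

Step 4: Verify.
126*(31) + 71*(-55) = 1 = 1 ✓

h = 31, g = -55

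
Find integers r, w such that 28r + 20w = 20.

Step 1: Check solvability.
gcd(28, 20) = 4
Since 4 divides 20, solutions exist.

Step 2: Apply extended Euclidean algorithm to find gcd.
We find integers such that 28*x0 + 20*y0 = 4

Step 3: Scale the particular solution.
Multiply by 20/4 = 5:
r = -10, w = 15

Step 4: Verify.
28*(-10) + 20*(15) = 20 = 20 ✓

r = -10, w = 15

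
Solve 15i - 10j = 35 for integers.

Step 1: Check solvability.
gcd(15, 10) = 5
Since 5 divides 35, solutions exist.

Step 2: Apply extended Euclidean algorithm to find gcd.
We find integers such that 15*x0 + 10*y0 = 5

Step 3: Scale the particular solution.
Multiply by 35/5 = 7:
i = 7, j = 7

Step 4: Verify.
15*(7) - 10*(7) = 35 = 35 ✓

i = 7, j = 7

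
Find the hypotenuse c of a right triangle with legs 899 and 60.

c² = a² + b² = 899² + 60² = 808201 + 3600 = 811801
c = sqrt(811801) = 901

901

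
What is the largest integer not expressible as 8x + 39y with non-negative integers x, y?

For two coprime denominations a and b, the Frobenius number (largest value not representable as a non-negative combination) is ab - a - b.
Here gcd(8, 39) = 1, so they are coprime.
F(8, 39) = 8·39 - 8 - 39 = 312 - 47 = 265

265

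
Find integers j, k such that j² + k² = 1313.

We need to find integers j, k > 0 such that j² + k² = 1313.
Trying j = 17: k² = 1313 - 17² = 1313 - 289 = 1024
k = 32
Check: 17² + 32² = 289 + 1024 = 1313 ✓

1313 = 17² + 32²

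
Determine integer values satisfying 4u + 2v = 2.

Step 1: Check solvability.
gcd(4, 2) = 2
Since 2 divides 2, solutions exist.

Step 2: Apply extended Euclidean algorithm to find gcd.
We find integers such that 4*x0 + 2*y0 = 2

Step 3: Scale the particular solution.
Multiply by 2/2 = 1:
u = 0, v = 1

Step 4: Verify.
4*(0) + 2*(1) = 2 = 2 ✓

u = 0, v = 1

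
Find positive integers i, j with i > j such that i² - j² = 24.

Factor: i² - j² = (i+j)(i-j) = 24.
We need two factors of 24 with the same parity.
Use i+j = 12 and i-j = 2 (product 12·2 = 24).
Adding: 2i = 14, so i = 7.
Subtracting: 2j = 10, so j = 5.
Check: 7² - 5² = 49 - 25 = 24 ✓

i = 7, j = 5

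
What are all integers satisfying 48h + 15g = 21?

Step 1: Compute gcd(48, 15) = 3.
Since 3 divides 21, solutions exist.

Step 2: Find a particular solution using extended Euclidean algorithm.
We get h₀ = 7, g₀ = -21.
Check: 48*7 + 15*-21 = 21 = 21 ✓

Step 3: Write the general solution.
h = 7 + (15/3)t = 7 + 5t
g = -21 - (48/3)t = -21 - 16t
for any integer t.

h = 7 + 5t, g = -21 - 16t for integer t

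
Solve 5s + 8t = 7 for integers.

Step 1: Check solvability.
gcd(5, 8) = 1
Since 1 divides 7, solutions exist.

Step 2: Apply extended Euclidean algorithm to find gcd.
We find integers such that 5*x0 + 8*y0 = 1

Step 3: Scale the particular solution.
Multiply by 7/1 = 7:
s = -21, t = 14

Step 4: Verify.
5*(-21) + 8*(14) = 7 = 7 ✓

s = -21, t = 14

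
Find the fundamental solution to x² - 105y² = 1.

We seek the smallest positive integers (x, y) with x² - 105y² = 1, i.e., x² = 105y² + 1.
Try successive y values:
y = 1: x² = 105·1² + 1 = 106, not a perfect square
y = 2: x² = 105·2² + 1 = 421, not a perfect square
y = 3: x² = 105·3² + 1 = 946, not a perfect square
... continuing the search (or via continued fractions) ...
y = 4: x² = 105·4² + 1 = 1681, x = 41 ✓

Verify: 41² - 105·4² = 1681 - 1680 = 1 ✓

x = 41, y = 4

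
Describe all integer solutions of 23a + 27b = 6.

Step 1: Compute gcd(23, 27) = 1.
Since 1 divides 6, solutions exist.

Step 2: Find a particular solution using extended Euclidean algorithm.
We get a₀ = -42, b₀ = 36.
Check: 23*-42 + 27*36 = 6 = 6 ✓

Step 3: Write the general solution.
a = -42 + (27/1)t = -42 + 27t
b = 36 - (23/1)t = 36 - 23t
for any integer t.

a = -42 + 27t, b = 36 - 23t for integer t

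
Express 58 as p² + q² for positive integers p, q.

We need to find integers p, q > 0 such that p² + q² = 58.
Trying p = 3: q² = 58 - 3² = 58 - 9 = 49
q = 7
Check: 3² + 7² = 9 + 49 = 58 ✓

58 = 3² + 7²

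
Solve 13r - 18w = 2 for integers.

Step 1: Check solvability.
gcd(13, 18) = 1
Since 1 divides 2, solutions exist.

Step 2: Apply extended Euclidean algorithm to find gcd.
We find integers such that 13*x0 + 18*y0 = 1

Step 3: Scale the particular solution.
Multiply by 2/1 = 2:
r = 14, w = 10

Step 4: Verify.
13*(14) - 18*(10) = 2 = 2 ✓

r = 14, w = 10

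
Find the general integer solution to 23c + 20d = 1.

Step 1: Compute gcd(23, 20) = 1.
Since 1 divides 1, solutions exist.

Step 2: Find a particular solution using extended Euclidean algorithm.
We get c₀ = 7, d₀ = -8.
Check: 23*7 + 20*-8 = 1 = 1 ✓

Step 3: Write the general solution.
c = 7 + (20/1)t = 7 + 20t
d = -8 - (23/1)t = -8 - 23t
for any integer t.

c = 7 + 20t, d = -8 - 23t for integer t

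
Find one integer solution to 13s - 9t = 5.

Step 1: Check solvability.
gcd(13, 9) = 1
Since 1 divides 5, solutions exist.

Step 2: Apply extended Euclidean algorithm to find gcd.
We find integers such that 13*x0 + 9*y0 = 1

Step 3: Scale the particular solution.
Multiply by 5/1 = 5:
s = -10, t = -15

Step 4: Verify.
13*(-10) - 9*(-15) = 5 = 5 ✓

s = -10, t = -15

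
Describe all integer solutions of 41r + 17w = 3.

Step 1: Compute gcd(41, 17) = 1.
Since 1 divides 3, solutions exist.

Step 2: Find a particular solution using extended Euclidean algorithm.
We get r₀ = 15, w₀ = -36.
Check: 41*15 + 17*-36 = 3 = 3 ✓

Step 3: Write the general solution.
r = 15 + (17/1)t = 15 + 17t
w = -36 - (41/1)t = -36 - 41t
for any integer t.

r = 15 + 17t, w = -36 - 41t for integer t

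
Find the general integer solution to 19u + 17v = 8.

Step 1: Compute gcd(19, 17) = 1.
Since 1 divides 8, solutions exist.

Step 2: Find a particular solution using extended Euclidean algorithm.
We get u₀ = -64, v₀ = 72.
Check: 19*-64 + 17*72 = 8 = 8 ✓

Step 3: Write the general solution.
u = -64 + (17/1)t = -64 + 17t
v = 72 - (19/1)t = 72 - 19t
for any integer t.

u = -64 + 17t, v = 72 - 19t for integer t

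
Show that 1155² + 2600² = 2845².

Compute a² + b² = 1155² + 2600² = 1334025 + 6760000 = 8094025
Compute c² = 2845² = 8094025
Since 8094025 = 8094025, confirmed.

Yes, it is a Pythagorean triple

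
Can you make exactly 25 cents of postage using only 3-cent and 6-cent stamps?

We need non-negative x, y with 3x + 6y = 25.
gcd(3, 6) = 3, and 3 does not divide 25.
No integer solutions exist, so certainly no non-negative ones.

No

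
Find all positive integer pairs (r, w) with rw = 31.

The positive divisors of 31 are: 1, 31.
Each divisor d gives the pair (d, 31/d):
(1, 31), (31, 1)

(1, 31), (31, 1)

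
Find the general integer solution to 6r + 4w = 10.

Step 1: Compute gcd(6, 4) = 2.
Since 2 divides 10, solutions exist.

Step 2: Find a particular solution using extended Euclidean algorithm.
We get r₀ = 5, w₀ = -5.
Check: 6*5 + 4*-5 = 10 = 10 ✓

Step 3: Write the general solution.
r = 5 + (4/2)t = 5 + 2t
w = -5 - (6/2)t = -5 - 3t
for any integer t.

r = 5 + 2t, w = -5 - 3t for integer t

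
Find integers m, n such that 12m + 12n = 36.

Step 1: Check solvability.
gcd(12, 12) = 12
Since 12 divides 36, solutions exist.

Step 2: Apply extended Euclidean algorithm to find gcd.
We find integers such that 12*x0 + 12*y0 = 12

Step 3: Scale the particular solution.
Multiply by 36/12 = 3:
m = 0, n = 3

Step 4: Verify.
12*(0) + 12*(3) = 36 = 36 ✓

m = 0, n = 3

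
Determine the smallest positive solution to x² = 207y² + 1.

We seek the smallest positive integers (x, y) with x² - 207y² = 1, i.e., x² = 207y² + 1.
Try successive y values:
y = 1: x² = 207·1² + 1 = 208, not a perfect square
y = 2: x² = 207·2² + 1 = 829, not a perfect square
y = 3: x² = 207·3² + 1 = 1864, not a perfect square
... continuing the search (or via continued fractions) ...
y = 80: x² = 207·80² + 1 = 1324801, x = 1151 ✓

Verify: 1151² - 207·80² = 1324801 - 1324800 = 1 ✓

x = 1151, y = 80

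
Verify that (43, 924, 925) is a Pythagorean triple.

Compute a² + b² = 43² + 924² = 1849 + 853776 = 855625
Compute c² = 925² = 855625
Since 855625 = 855625, confirmed.

Yes, it is a Pythagorean triple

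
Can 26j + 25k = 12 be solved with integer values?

Step 1: Compute gcd(26, 25).
gcd(26, 25) = 1

Step 2: Check divisibility.
Does 1 divide 12? 12 = 1 x 12, so yes.

By the theorem on linear Diophantine equations, 26j + 25k = 12 has integer solutions if and only if gcd(26, 25) divides 12. Since 1 | 12, solutions exist.

Yes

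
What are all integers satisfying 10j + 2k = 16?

Step 1: Compute gcd(10, 2) = 2.
Since 2 divides 16, solutions exist.

Step 2: Find a particular solution using extended Euclidean algorithm.
We get j₀ = 0, k₀ = 8.
Check: 10*0 + 2*8 = 16 = 16 ✓

Step 3: Write the general solution.
j = 0 + (2/2)t = 0 + 1t
k = 8 - (10/2)t = 8 - 5t
for any integer t.

j = 0 + 1t, k = 8 - 5t for integer t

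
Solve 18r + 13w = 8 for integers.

Step 1: Check solvability.
gcd(18, 13) = 1
Since 1 divides 8, solutions exist.

Step 2: Apply extended Euclidean algorithm to find gcd.
We find integers such that 18*x0 + 13*y0 = 1

Step 3: Scale the particular solution.
Multiply by 8/1 = 8:
r = -40, w = 56

Step 4: Verify.
18*(-40) + 13*(56) = 8 = 8 ✓

r = -40, w = 56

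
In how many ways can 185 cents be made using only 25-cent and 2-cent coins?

We need non-negative integers (x, y) with 25x + 2y = 185.
For each x from 0 to 7, check if (185 - 25x) is a non-negative multiple of 2.
Solutions (x, y): (1,80), (3,55), (5,30), (7,5)
Count: 4

4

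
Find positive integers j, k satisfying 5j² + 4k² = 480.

Try small values of j and check whether (480 - 5j²)/4 is a perfect square.
j = 4: 5·4² = 80, so 4k² = 480 - 80 = 400, giving k² = 100, k = 10.
Check: 5·4² + 4·10² = 80 + 400 = 480 ✓

j = 4, k = 10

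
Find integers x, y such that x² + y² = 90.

We need to find integers x, y > 0 such that x² + y² = 90.
Trying x = 3: y² = 90 - 3² = 90 - 9 = 81
y = 9
Check: 3² + 9² = 9 + 81 = 90 ✓

90 = 3² + 9²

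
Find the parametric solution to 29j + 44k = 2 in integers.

Step 1: Compute gcd(29, 44) = 1.
Since 1 divides 2, solutions exist.

Step 2: Find a particular solution using extended Euclidean algorithm.
We get j₀ = -6, k₀ = 4.
Check: 29*-6 + 44*4 = 2 = 2 ✓

Step 3: Write the general solution.
j = -6 + (44/1)t = -6 + 44t
k = 4 - (29/1)t = 4 - 29t
for any integer t.

j = -6 + 44t, k = 4 - 29t for integer t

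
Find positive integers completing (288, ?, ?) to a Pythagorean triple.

We need the other leg and hypotenuse such that 288² + x² = c².
Take x = 34, c = 290: 288² + 34² = 82944 + 1156 = 84100 = 290² ✓
Triple: (34, 288, 290)

(34, 288, 290)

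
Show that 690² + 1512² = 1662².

Compute a² + b² = 690² + 1512² = 476100 + 2286144 = 2762244
Compute c² = 1662² = 2762244
Since 2762244 = 2762244, confirmed.

Yes, it is a Pythagorean triple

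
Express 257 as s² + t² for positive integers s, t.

We need to find integers s, t > 0 such that s² + t² = 257.
Trying s = 1: t² = 257 - 1² = 257 - 1 = 256
t = 16
Check: 1² + 16² = 1 + 256 = 257 ✓

257 = 1² + 16²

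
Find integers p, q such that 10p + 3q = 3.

Step 1: Check solvability.
gcd(10, 3) = 1
Since 1 divides 3, solutions exist.

Step 2: Apply extended Euclidean algorithm to find gcd.
We find integers such that 10*x0 + 3*y0 = 1

Step 3: Scale the particular solution.
Multiply by 3/1 = 3:
p = 3, q = -9

Step 4: Verify.
10*(3) + 3*(-9) = 3 = 3 ✓

p = 3, q = -9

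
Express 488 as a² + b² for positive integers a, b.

We need to find integers a, b > 0 such that a² + b² = 488.
Trying a = 2: b² = 488 - 2² = 488 - 4 = 484
b = 22
Check: 2² + 22² = 4 + 484 = 488 ✓

488 = 2² + 22²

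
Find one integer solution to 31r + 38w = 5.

Step 1: Check solvability.
gcd(31, 38) = 1
Since 1 divides 5, solutions exist.

Step 2: Apply extended Euclidean algorithm to find gcd.
We find integers such that 31*x0 + 38*y0 = 1

Step 3: Scale the particular solution.
Multiply by 5/1 = 5:
r = -55, w = 45

Step 4: Verify.
31*(-55) + 38*(45) = 5 = 5 ✓

r = -55, w = 45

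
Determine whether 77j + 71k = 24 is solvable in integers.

Step 1: Compute gcd(77, 71).
gcd(77, 71) = 1

Step 2: Check divisibility.
Does 1 divide 24? 24 = 1 x 24, so yes.

By the theorem on linear Diophantine equations, 77j + 71k = 24 has integer solutions if and only if gcd(77, 71) divides 24. Since 1 | 24, solutions exist.

Yes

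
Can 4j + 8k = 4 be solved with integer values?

Step 1: Compute gcd(4, 8).
gcd(4, 8) = 4

Step 2: Check divisibility.
Does 4 divide 4? 4 = 4 x 1, so yes.

By the theorem on linear Diophantine equations, 4j + 8k = 4 has integer solutions if and only if gcd(4, 8) divides 4. Since 4 | 4, solutions exist.

Yes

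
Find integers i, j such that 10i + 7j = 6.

Step 1: Check solvability.
gcd(10, 7) = 1
Since 1 divides 6, solutions exist.

Step 2: Apply extended Euclidean algorithm to find gcd.
We find integers such that 10*x0 + 7*y0 = 1

Step 3: Scale the particular solution.
Multiply by 6/1 = 6:
i = -12, j = 18

Step 4: Verify.
10*(-12) + 7*(18) = 6 = 6 ✓

i = -12, j = 18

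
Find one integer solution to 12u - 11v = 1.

Step 1: Check solvability.
gcd(12, 11) = 1
Since 1 divides 1, solutions exist.

Step 2: Apply extended Euclidean algorithm to find gcd.
We find integers such that 12*x0 + 11*y0 = 1

Step 3: Scale the particular solution.
Multiply by 1/1 = 1:
u = 1, v = 1

Step 4: Verify.
12*(1) - 11*(1) = 1 = 1 ✓

u = 1, v = 1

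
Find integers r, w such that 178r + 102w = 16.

Step 1: Check solvability.
gcd(178, 102) = 2
Since 2 divides 16, solutions exist.

Step 2: Apply extended Euclidean algorithm to find gcd.
We find integers such that 178*x0 + 102*y0 = 2

Step 3: Scale the particular solution.
Multiply by 16/2 = 8:
r = -32, w = 56

Step 4: Verify.
178*(-32) + 102*(56) = 16 = 16 ✓

r = -32, w = 56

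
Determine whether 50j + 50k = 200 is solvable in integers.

Step 1: Compute gcd(50, 50).
gcd(50, 50) = 50

Step 2: Check divisibility.
Does 50 divide 200? 200 = 50 x 4, so yes.

By the theorem on linear Diophantine equations, 50j + 50k = 200 has integer solutions if and only if gcd(50, 50) divides 200. Since 50 | 200, solutions exist.

Yes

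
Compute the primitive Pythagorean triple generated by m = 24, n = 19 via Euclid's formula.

a = m² - n² = 576 - 361 = 215
b = 2mn = 2·24·19 = 912
c = m² + n² = 576 + 361 = 937
Verify: 215² + 912² = 46225 + 831744 = 877969 = 937² ✓

(215, 912, 937)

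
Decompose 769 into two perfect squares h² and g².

We need to find integers h, g > 0 such that h² + g² = 769.
Trying h = 12: g² = 769 - 12² = 769 - 144 = 625
g = 25
Check: 12² + 25² = 144 + 625 = 769 ✓

769 = 12² + 25²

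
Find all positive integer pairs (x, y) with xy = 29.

The positive divisors of 29 are: 1, 29.
Each divisor d gives the pair (d, 29/d):
(1, 29), (29, 1)

(1, 29), (29, 1)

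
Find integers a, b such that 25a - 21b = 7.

Step 1: Check solvability.
gcd(25, 21) = 1
Since 1 divides 7, solutions exist.

Step 2: Apply extended Euclidean algorithm to find gcd.
We find integers such that 25*x0 + 21*y0 = 1

Step 3: Scale the particular solution.
Multiply by 7/1 = 7:
a = -35, b = -42

Step 4: Verify.
25*(-35) - 21*(-42) = 7 = 7 ✓

a = -35, b = -42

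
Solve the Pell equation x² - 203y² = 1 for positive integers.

We seek the smallest positive integers (x, y) with x² - 203y² = 1, i.e., x² = 203y² + 1.
Try successive y values:
y = 1: x² = 203·1² + 1 = 204, not a perfect square
y = 2: x² = 203·2² + 1 = 813, not a perfect square
y = 3: x² = 203·3² + 1 = 1828, not a perfect square
... continuing the search (or via continued fractions) ...
y = 4: x² = 203·4² + 1 = 3249, x = 57 ✓

Verify: 57² - 203·4² = 3249 - 3248 = 1 ✓

x = 57, y = 4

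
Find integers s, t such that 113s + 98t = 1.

Step 1: Check solvability.
gcd(113, 98) = 1
Since 1 divides 1, solutions exist.

Step 2: Apply extended Euclidean algorithm to find gcd.
We find integers such that 113*x0 + 98*y0 = 1

Step 3: Scale the particular solution.
Multiply by 1/1 = 1:
s = -13, t = 15

Step 4: Verify.
113*(-13) + 98*(15) = 1 = 1 ✓

s = -13, t = 15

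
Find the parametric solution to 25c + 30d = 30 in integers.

Step 1: Compute gcd(25, 30) = 5.
Since 5 divides 30, solutions exist.

Step 2: Find a particular solution using extended Euclidean algorithm.
We get c₀ = -6, d₀ = 6.
Check: 25*-6 + 30*6 = 30 = 30 ✓

Step 3: Write the general solution.
c = -6 + (30/5)t = -6 + 6t
d = 6 - (25/5)t = 6 - 5t
for any integer t.

c = -6 + 6t, d = 6 - 5t for integer t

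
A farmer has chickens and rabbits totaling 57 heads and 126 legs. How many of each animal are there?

Let c = chickens, r = rabbits.
Heads: c + r = 57
Legs: 2c + 4r = 126
From the first equation, c = 57 - r. Substitute:
2(57 - r) + 4r = 126
114 + 2r = 126
r = (126 - 114)/2 = 6
c = 57 - 6 = 51

Chickens: 51, Rabbits: 6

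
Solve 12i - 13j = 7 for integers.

Step 1: Check solvability.
gcd(12, 13) = 1
Since 1 divides 7, solutions exist.

Step 2: Apply extended Euclidean algorithm to find gcd.
We find integers such that 12*x0 + 13*y0 = 1

Step 3: Scale the particular solution.
Multiply by 7/1 = 7:
i = -7, j = -7

Step 4: Verify.
12*(-7) - 13*(-7) = 7 = 7 ✓

i = -7, j = -7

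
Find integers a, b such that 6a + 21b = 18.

Step 1: Check solvability.
gcd(6, 21) = 3
Since 3 divides 18, solutions exist.

Step 2: Apply extended Euclidean algorithm to find gcd.
We find integers such that 6*x0 + 21*y0 = 3

Step 3: Scale the particular solution.
Multiply by 18/3 = 6:
a = -18, b = 6

Step 4: Verify.
6*(-18) + 21*(6) = 18 = 18 ✓

a = -18, b = 6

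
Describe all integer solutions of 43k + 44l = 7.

Step 1: Compute gcd(43, 44) = 1.
Since 1 divides 7, solutions exist.

Step 2: Find a particular solution using extended Euclidean algorithm.
We get k₀ = -7, l₀ = 7.
Check: 43*-7 + 44*7 = 7 = 7 ✓

Step 3: Write the general solution.
k = -7 + (44/1)t = -7 + 44t
l = 7 - (43/1)t = 7 - 43t
for any integer t.

k = -7 + 44t, l = 7 - 43t for integer t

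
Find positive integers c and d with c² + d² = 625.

We need to find integers c, d > 0 such that c² + d² = 625.
Trying c = 7: d² = 625 - 7² = 625 - 49 = 576
d = 24
Check: 7² + 24² = 49 + 576 = 625 ✓

625 = 7² + 24²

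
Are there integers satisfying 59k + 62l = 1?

Step 1: Compute gcd(59, 62).
gcd(59, 62) = 1

Step 2: Check divisibility.
Does 1 divide 1? 1 = 1 x 1, so yes.

By the theorem on linear Diophantine equations, 59k + 62l = 1 has integer solutions if and only if gcd(59, 62) divides 1. Since 1 | 1, solutions exist.

Yes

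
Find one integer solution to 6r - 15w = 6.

Step 1: Check solvability.
gcd(6, 15) = 3
Since 3 divides 6, solutions exist.

Step 2: Apply extended Euclidean algorithm to find gcd.
We find integers such that 6*x0 + 15*y0 = 3

Step 3: Scale the particular solution.
Multiply by 6/3 = 2:
r = -4, w = -2

Step 4: Verify.
6*(-4) - 15*(-2) = 6 = 6 ✓

r = -4, w = -2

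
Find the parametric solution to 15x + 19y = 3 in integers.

Step 1: Compute gcd(15, 19) = 1.
Since 1 divides 3, solutions exist.

Step 2: Find a particular solution using extended Euclidean algorithm.
We get x₀ = -15, y₀ = 12.
Check: 15*-15 + 19*12 = 3 = 3 ✓

Step 3: Write the general solution.
x = -15 + (19/1)t = -15 + 19t
y = 12 - (15/1)t = 12 - 15t
for any integer t.

x = -15 + 19t, y = 12 - 15t for integer t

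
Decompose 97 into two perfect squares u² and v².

We need to find integers u, v > 0 such that u² + v² = 97.
Trying u = 4: v² = 97 - 4² = 97 - 16 = 81
v = 9
Check: 4² + 9² = 16 + 81 = 97 ✓

97 = 4² + 9²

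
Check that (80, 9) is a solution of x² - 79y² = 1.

Compute x² = 80² = 6400
Compute 79y² = 79·9² = 79·81 = 6399
x² - 79y² = 6400 - 6399 = 1
Since this equals 1, (80, 9) is a solution.

Yes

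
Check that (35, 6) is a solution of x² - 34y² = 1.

Compute x² = 35² = 1225
Compute 34y² = 34·6² = 34·36 = 1224
x² - 34y² = 1225 - 1224 = 1
Since this equals 1, (35, 6) is a solution.

Yes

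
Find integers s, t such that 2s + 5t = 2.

Step 1: Check solvability.
gcd(2, 5) = 1
Since 1 divides 2, solutions exist.

Step 2: Apply extended Euclidean algorithm to find gcd.
We find integers such that 2*x0 + 5*y0 = 1

Step 3: Scale the particular solution.
Multiply by 2/1 = 2:
s = -4, t = 2

Step 4: Verify.
2*(-4) + 5*(2) = 2 = 2 ✓

s = -4, t = 2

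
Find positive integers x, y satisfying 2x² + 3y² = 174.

Try small values of x and check whether (174 - 2x²)/3 is a perfect square.
x = 9: 2·9² = 162, so 3y² = 174 - 162 = 12, giving y² = 4, y = 2.
Check: 2·9² + 3·2² = 162 + 12 = 174 ✓

x = 9, y = 2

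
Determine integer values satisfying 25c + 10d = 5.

Step 1: Check solvability.
gcd(25, 10) = 5
Since 5 divides 5, solutions exist.

Step 2: Apply extended Euclidean algorithm to find gcd.
We find integers such that 25*x0 + 10*y0 = 5

Step 3: Scale the particular solution.
Multiply by 5/5 = 1:
c = 1, d = -2

Step 4: Verify.
25*(1) + 10*(-2) = 5 = 5 ✓

c = 1, d = -2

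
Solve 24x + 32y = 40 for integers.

Step 1: Check solvability.
gcd(24, 32) = 8
Since 8 divides 40, solutions exist.

Step 2: Apply extended Euclidean algorithm to find gcd.
We find integers such that 24*x0 + 32*y0 = 8

Step 3: Scale the particular solution.
Multiply by 40/8 = 5:
x = -5, y = 5

Step 4: Verify.
24*(-5) + 32*(5) = 40 = 40 ✓

x = -5, y = 5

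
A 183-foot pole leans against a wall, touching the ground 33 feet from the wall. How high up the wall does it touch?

The ladder, wall, and ground form a right triangle with hypotenuse 183 and one leg 33.
By the Pythagorean theorem: h² = 183² - 33² = 33489 - 1089 = 32400
h = √32400 = 180 feet

180 feet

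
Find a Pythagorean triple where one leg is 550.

We need the other leg and hypotenuse such that 550² + x² = c².
Take x = 504, c = 746: 550² + 504² = 302500 + 254016 = 556516 = 746² ✓
Triple: (550, 504, 746)

(550, 504, 746)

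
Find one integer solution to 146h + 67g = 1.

Step 1: Check solvability.
gcd(146, 67) = 1
Since 1 divides 1, solutions exist.

Step 2: Apply extended Euclidean algorithm to find gcd.
We find integers such that 146*x0 + 67*y0 = 1

Step 3: Scale the particular solution.
Multiply by 1/1 = 1:
h = 28, g = -61

Step 4: Verify.
146*(28) + 67*(-61) = 1 = 1 ✓

h = 28, g = -61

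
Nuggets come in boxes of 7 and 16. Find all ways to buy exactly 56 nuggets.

We need non-negative integers (x, y) with 7x + 16y = 56.
For each x in 0..8, check if 56 - 7x is a non-negative multiple of 16.
x = 8: 16y = 0, y = 0 ✓

(8 boxes of 7, 0 boxes of 16)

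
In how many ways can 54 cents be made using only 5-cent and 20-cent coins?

We need non-negative integers (x, y) with 5x + 20y = 54.
For each x from 0 to 10, check if (54 - 5x) is a non-negative multiple of 20.
Solutions (x, y): none
Count: 0

0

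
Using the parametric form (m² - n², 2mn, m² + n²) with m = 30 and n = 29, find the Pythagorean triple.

a = m² - n² = 900 - 841 = 59
b = 2mn = 2·30·29 = 1740
c = m² + n² = 900 + 841 = 1741
Verify: 59² + 1740² = 3481 + 3027600 = 3031081 = 1741² ✓

(59, 1740, 1741)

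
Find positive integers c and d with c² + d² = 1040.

We need to find integers c, d > 0 such that c² + d² = 1040.
Trying c = 4: d² = 1040 - 4² = 1040 - 16 = 1024
d = 32
Check: 4² + 32² = 16 + 1024 = 1040 ✓

1040 = 4² + 32²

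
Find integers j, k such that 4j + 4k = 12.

Step 1: Check solvability.
gcd(4, 4) = 4
Since 4 divides 12, solutions exist.

Step 2: Apply extended Euclidean algorithm to find gcd.
We find integers such that 4*x0 + 4*y0 = 4

Step 3: Scale the particular solution.
Multiply by 12/4 = 3:
j = 0, k = 3

Step 4: Verify.
4*(0) + 4*(3) = 12 = 12 ✓

j = 0, k = 3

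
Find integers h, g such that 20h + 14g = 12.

Step 1: Check solvability.
gcd(20, 14) = 2
Since 2 divides 12, solutions exist.

Step 2: Apply extended Euclidean algorithm to find gcd.
We find integers such that 20*x0 + 14*y0 = 2

Step 3: Scale the particular solution.
Multiply by 12/2 = 6:
h = -12, g = 18

Step 4: Verify.
20*(-12) + 14*(18) = 12 = 12 ✓

h = -12, g = 18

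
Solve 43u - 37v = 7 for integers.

Step 1: Check solvability.
gcd(43, 37) = 1
Since 1 divides 7, solutions exist.

Step 2: Apply extended Euclidean algorithm to find gcd.
We find integers such that 43*x0 + 37*y0 = 1

Step 3: Scale the particular solution.
Multiply by 7/1 = 7:
u = -42, v = -49

Step 4: Verify.
43*(-42) - 37*(-49) = 7 = 7 ✓

u = -42, v = -49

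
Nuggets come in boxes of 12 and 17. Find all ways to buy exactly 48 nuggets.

We need non-negative integers (x, y) with 12x + 17y = 48.
For each x in 0..4, check if 48 - 12x is a non-negative multiple of 17.
x = 4: 17y = 0, y = 0 ✓

(4 boxes of 12, 0 boxes of 17)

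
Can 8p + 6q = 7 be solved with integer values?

Step 1: Compute gcd(8, 6).
gcd(8, 6) = 2

Step 2: Check divisibility.
Does 2 divide 7? 7 = 2 x 3 + 1, so no.

By the theorem on linear Diophantine equations, 8p + 6q = 7 has integer solutions if and only if gcd(8, 6) divides 7. Since 2 does not divide 7, no solutions exist.

No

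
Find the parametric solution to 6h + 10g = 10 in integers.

Step 1: Compute gcd(6, 10) = 2.
Since 2 divides 10, solutions exist.

Step 2: Find a particular solution using extended Euclidean algorithm.
We get h₀ = 10, g₀ = -5.
Check: 6*10 + 10*-5 = 10 = 10 ✓

Step 3: Write the general solution.
h = 10 + (10/2)t = 10 + 5t
g = -5 - (6/2)t = -5 - 3t
for any integer t.

h = 10 + 5t, g = -5 - 3t for integer t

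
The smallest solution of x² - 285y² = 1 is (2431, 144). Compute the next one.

Solutions to x² - Dy² = 1 are generated by powers of (x₀ + y₀√D).
The next solution satisfies x₁ + y₁√285 = (x₀ + y₀√285)², giving:
x₁ = x₀² + 285y₀² = 2431² + 285·144² = 5909761 + 5909760 = 11819521
y₁ = 2x₀y₀ = 2·2431·144 = 700128

Verify: 11819521² - 285·700128² = 139701076669441 - 139701076669440 = 1 ✓

x = 11819521, y = 700128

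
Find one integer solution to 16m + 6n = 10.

Step 1: Check solvability.
gcd(16, 6) = 2
Since 2 divides 10, solutions exist.

Step 2: Apply extended Euclidean algorithm to find gcd.
We find integers such that 16*x0 + 6*y0 = 2

Step 3: Scale the particular solution.
Multiply by 10/2 = 5:
m = -5, n = 15

Step 4: Verify.
16*(-5) + 6*(15) = 10 = 10 ✓

m = -5, n = 15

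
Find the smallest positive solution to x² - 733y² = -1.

We need x² = 733y² - 1. Try successive y:
y = 1: x² = 733·1² - 1 = 732, not a perfect square
y = 2: x² = 733·2² - 1 = 2931, not a perfect square
y = 3: x² = 733·3² - 1 = 6596, not a perfect square
...
y = 365: x² = 733·365² - 1 = 97653924 = 9882² ✓
Check: 9882² - 733·365² = 97653924 - 97653925 = -1 ✓

x = 9882, y = 365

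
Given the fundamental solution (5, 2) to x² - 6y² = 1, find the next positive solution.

Solutions to x² - Dy² = 1 are generated by powers of (x₀ + y₀√D).
The next solution satisfies x₁ + y₁√6 = (x₀ + y₀√6)², giving:
x₁ = x₀² + 6y₀² = 5² + 6·2² = 25 + 24 = 49
y₁ = 2x₀y₀ = 2·5·2 = 20

Verify: 49² - 6·20² = 2401 - 2400 = 1 ✓

x = 49, y = 20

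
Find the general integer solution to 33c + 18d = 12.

Step 1: Compute gcd(33, 18) = 3.
Since 3 divides 12, solutions exist.

Step 2: Find a particular solution using extended Euclidean algorithm.
We get c₀ = -4, d₀ = 8.
Check: 33*-4 + 18*8 = 12 = 12 ✓

Step 3: Write the general solution.
c = -4 + (18/3)t = -4 + 6t
d = 8 - (33/3)t = 8 - 11t
for any integer t.

c = -4 + 6t, d = 8 - 11t for integer t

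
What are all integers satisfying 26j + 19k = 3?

Step 1: Compute gcd(26, 19) = 1.
Since 1 divides 3, solutions exist.

Step 2: Find a particular solution using extended Euclidean algorithm.
We get j₀ = -24, k₀ = 33.
Check: 26*-24 + 19*33 = 3 = 3 ✓

Step 3: Write the general solution.
j = -24 + (19/1)t = -24 + 19t
k = 33 - (26/1)t = 33 - 26t
for any integer t.

j = -24 + 19t, k = 33 - 26t for integer t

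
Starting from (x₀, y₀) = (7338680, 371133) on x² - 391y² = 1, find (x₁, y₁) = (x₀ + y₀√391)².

Solutions to x² - Dy² = 1 are generated by powers of (x₀ + y₀√D).
The next solution satisfies x₁ + y₁√391 = (x₀ + y₀√391)², giving:
x₁ = x₀² + 391y₀² = 7338680² + 391·371133² = 53856224142400 + 53856224142399 = 107712448284799
y₁ = 2x₀y₀ = 2·7338680·371133 = 5447252648880

Verify: 107712448284799² - 391·5447252648880² = 11601971515505499037014470401 - 11601971515505499037014470400 = 1 ✓

x = 107712448284799, y = 5447252648880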